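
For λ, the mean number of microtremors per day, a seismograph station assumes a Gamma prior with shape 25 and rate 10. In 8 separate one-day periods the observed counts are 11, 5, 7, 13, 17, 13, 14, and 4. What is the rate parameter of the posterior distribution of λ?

Total count: 11 + 5 + 7 + 13 + 17 + 13 + 14 + 4 = 84.
Total exposure: 8 days.
Posterior: α' = 25 + 84 = 109, β' = 10 + 8 = 18.

18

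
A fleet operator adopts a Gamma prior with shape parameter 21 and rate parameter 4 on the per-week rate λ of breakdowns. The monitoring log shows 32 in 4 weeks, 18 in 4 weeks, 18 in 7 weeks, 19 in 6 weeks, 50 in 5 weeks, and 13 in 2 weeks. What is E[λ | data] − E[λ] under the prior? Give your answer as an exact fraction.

Total count: 32 + 18 + 18 + 19 + 50 + 13 = 150.
Total exposure: 4 + 4 + 7 + 6 + 5 + 2 = 28 weeks.
Conjugate update: add total count to the shape and total exposure to the rate, giving Gamma(171, 32).
Posterior mean = 171/32 = 171/32; prior mean = 21/4 = 21/4. Difference = 171/32 − 21/4 = 3/32.

3/32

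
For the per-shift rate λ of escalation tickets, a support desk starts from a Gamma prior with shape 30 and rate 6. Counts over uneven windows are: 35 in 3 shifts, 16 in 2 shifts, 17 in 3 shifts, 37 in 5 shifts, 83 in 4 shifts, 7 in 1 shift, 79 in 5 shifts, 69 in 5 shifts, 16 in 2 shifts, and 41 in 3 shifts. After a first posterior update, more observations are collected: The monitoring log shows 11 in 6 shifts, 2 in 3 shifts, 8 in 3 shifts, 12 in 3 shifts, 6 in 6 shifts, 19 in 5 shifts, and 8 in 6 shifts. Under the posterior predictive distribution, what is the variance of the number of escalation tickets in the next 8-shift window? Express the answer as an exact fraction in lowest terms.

313472/5041

Total count: 35 + 16 + 17 + 37 + 83 + 7 + 79 + 69 + 16 + 41 = 400.
Total exposure: 3 + 2 + 3 + 5 + 4 + 1 + 5 + 5 + 2 + 3 = 33 shifts.
After the first batch: Gamma(30 + 400, 6 + 33) = Gamma(430, 39).
Total count: 11 + 2 + 8 + 12 + 6 + 19 + 8 = 66.
Total exposure: 6 + 3 + 3 + 3 + 6 + 5 + 6 = 32 shifts.
After the second batch: Gamma(430 + 66, 39 + 32) = Gamma(496, 71).
The posterior predictive for a window of length T is Negative Binomial with variance T·α'·(β'+T)/β'² = 8·496·79/5041 = 313472/5041.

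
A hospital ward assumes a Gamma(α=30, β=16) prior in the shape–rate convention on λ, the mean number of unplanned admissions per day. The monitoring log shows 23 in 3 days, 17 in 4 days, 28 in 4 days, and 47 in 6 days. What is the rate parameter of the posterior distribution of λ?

33

Total count: 23 + 17 + 28 + 47 = 115.
Total exposure: 3 + 4 + 4 + 6 = 17 days.
Gamma(α, β) with Poisson data over total exposure Σt gives posterior Gamma(α+Σx, β+Σt) = Gamma(145, 33).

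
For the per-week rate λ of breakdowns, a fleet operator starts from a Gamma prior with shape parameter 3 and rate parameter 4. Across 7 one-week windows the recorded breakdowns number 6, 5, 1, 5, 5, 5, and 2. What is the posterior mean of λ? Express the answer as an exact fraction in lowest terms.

Total count: 6 + 5 + 1 + 5 + 5 + 5 + 2 = 29.
Total exposure: 7 weeks.
Gamma(α, β) with Poisson data over total exposure Σt gives posterior Gamma(α+Σx, β+Σt) = Gamma(32, 11).
Posterior mean = α'/β' = 32/11.

32/11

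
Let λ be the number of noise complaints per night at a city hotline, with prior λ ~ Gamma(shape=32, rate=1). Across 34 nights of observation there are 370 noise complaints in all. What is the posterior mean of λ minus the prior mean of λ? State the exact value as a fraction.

Total count 370 over total exposure 34 nights.
By Gamma–Poisson conjugacy, the posterior is Gamma(α + Σx, β + Σt) = Gamma(32 + 370, 1 + 34) = Gamma(402, 35).
Posterior mean = 402/35 = 402/35; prior mean = 32/1 = 32. Difference = 402/35 − 32 = -718/35.

-718/35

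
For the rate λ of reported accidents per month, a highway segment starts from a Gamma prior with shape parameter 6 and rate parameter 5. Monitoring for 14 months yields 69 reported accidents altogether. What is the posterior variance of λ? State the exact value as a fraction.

75/361

Total count 69 over total exposure 14 months.
The Gamma prior is conjugate for the Poisson rate, so λ | data ~ Gamma(6+69, 5+14) = Gamma(75, 19).
Posterior variance = α'/β'² = 75/361.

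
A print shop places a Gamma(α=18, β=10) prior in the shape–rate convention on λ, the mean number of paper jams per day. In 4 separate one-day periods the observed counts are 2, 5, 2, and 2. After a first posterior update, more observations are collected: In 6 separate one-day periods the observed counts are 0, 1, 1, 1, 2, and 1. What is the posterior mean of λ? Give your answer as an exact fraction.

7/4

Total count: 2 + 5 + 2 + 2 = 11.
Total exposure: 4 days.
After the first batch: Gamma(18 + 11, 10 + 4) = Gamma(29, 14).
Total count: 0 + 1 + 1 + 1 + 2 + 1 = 6.
Total exposure: 6 days.
After the second batch: Gamma(29 + 6, 14 + 6) = Gamma(35, 20).
Posterior mean = α'/β' = 35/20 = 7/4.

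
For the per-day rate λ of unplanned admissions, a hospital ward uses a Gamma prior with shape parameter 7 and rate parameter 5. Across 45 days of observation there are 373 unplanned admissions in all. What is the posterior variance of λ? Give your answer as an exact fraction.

Total count 373 over total exposure 45 days.
Gamma(α, β) with Poisson data over total exposure Σt gives posterior Gamma(α+Σx, β+Σt) = Gamma(380, 50).
Posterior variance = α'/β'² = 380/2500 = 19/125.

19/125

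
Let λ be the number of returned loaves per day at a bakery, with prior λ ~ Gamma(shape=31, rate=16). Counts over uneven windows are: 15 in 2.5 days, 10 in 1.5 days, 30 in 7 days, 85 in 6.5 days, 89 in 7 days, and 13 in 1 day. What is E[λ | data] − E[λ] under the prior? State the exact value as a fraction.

6163/1328

Total count: 15 + 10 + 30 + 85 + 89 + 13 = 242.
Total exposure: 2.5 + 1.5 + 7 + 6.5 + 7 + 1 = 25.5 days.
Gamma(α, β) with Poisson data over total exposure Σt gives posterior Gamma(α+Σx, β+Σt) = Gamma(273, 83/2).
Posterior mean = 273/(83/2) = 546/83; prior mean = 31/16 = 31/16. Difference = 546/83 − 31/16 = 6163/1328.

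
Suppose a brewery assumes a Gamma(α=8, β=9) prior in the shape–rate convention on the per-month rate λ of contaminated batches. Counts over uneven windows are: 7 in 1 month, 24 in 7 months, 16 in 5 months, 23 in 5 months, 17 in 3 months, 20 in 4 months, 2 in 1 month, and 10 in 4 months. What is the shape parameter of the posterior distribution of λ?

Total count: 7 + 24 + 16 + 23 + 17 + 20 + 2 + 10 = 119.
Total exposure: 1 + 7 + 5 + 5 + 3 + 4 + 1 + 4 = 30 months.
The Gamma prior is conjugate for the Poisson rate, so λ | data ~ Gamma(8+119, 9+30) = Gamma(127, 39).

127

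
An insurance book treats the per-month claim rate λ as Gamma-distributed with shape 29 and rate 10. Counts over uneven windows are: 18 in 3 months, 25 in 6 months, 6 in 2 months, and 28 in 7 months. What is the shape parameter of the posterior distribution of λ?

Total count: 18 + 25 + 6 + 28 = 77.
Total exposure: 3 + 6 + 2 + 7 = 18 months.
By Gamma–Poisson conjugacy, the posterior is Gamma(α + Σx, β + Σt) = Gamma(29 + 77, 10 + 18) = Gamma(106, 28).

106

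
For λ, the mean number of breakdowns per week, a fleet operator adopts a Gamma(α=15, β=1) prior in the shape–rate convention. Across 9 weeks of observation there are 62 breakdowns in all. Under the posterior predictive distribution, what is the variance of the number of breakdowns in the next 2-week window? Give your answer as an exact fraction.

462/25

Total count 62 over total exposure 9 weeks.
The Gamma prior is conjugate for the Poisson rate, so λ | data ~ Gamma(15+62, 1+9) = Gamma(77, 10).
The posterior predictive for a window of length T is Negative Binomial with variance T·α'·(β'+T)/β'² = 2·77·12/100 = 462/25.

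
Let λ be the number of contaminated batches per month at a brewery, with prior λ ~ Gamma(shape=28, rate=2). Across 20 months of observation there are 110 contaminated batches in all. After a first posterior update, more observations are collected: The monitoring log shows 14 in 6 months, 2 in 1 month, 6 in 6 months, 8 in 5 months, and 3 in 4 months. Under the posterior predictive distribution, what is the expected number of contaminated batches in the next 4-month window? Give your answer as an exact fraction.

Total count 110 over total exposure 20 months.
After the first batch: Gamma(28 + 110, 2 + 20) = Gamma(138, 22).
Total count: 14 + 2 + 6 + 8 + 3 = 33.
Total exposure: 6 + 1 + 6 + 5 + 4 = 22 months.
After the second batch: Gamma(138 + 33, 22 + 22) = Gamma(171, 44).
Predictive mean over a 4-month window = T·E[λ|data] = 4·171/44 = 171/11.

171/11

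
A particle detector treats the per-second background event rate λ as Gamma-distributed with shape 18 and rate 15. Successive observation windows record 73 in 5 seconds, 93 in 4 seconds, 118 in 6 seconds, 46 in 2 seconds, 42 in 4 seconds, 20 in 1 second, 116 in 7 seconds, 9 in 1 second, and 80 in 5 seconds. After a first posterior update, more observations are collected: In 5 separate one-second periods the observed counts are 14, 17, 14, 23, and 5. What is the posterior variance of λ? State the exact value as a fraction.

688/3025

Total count: 73 + 93 + 118 + 46 + 42 + 20 + 116 + 9 + 80 = 597.
Total exposure: 5 + 4 + 6 + 2 + 4 + 1 + 7 + 1 + 5 = 35 seconds.
After the first batch: Gamma(18 + 597, 15 + 35) = Gamma(615, 50).
Total count: 14 + 17 + 14 + 23 + 5 = 73.
Total exposure: 5 seconds.
After the second batch: Gamma(615 + 73, 50 + 5) = Gamma(688, 55).
Posterior variance = α'/β'² = 688/3025.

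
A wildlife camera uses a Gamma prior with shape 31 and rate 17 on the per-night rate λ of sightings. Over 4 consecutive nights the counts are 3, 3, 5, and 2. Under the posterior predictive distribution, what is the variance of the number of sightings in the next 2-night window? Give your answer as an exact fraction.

2024/441

Total count: 3 + 3 + 5 + 2 = 13.
Total exposure: 4 nights.
Posterior: α' = 31 + 13 = 44, β' = 17 + 4 = 21.
The posterior predictive for a window of length T is Negative Binomial with variance T·α'·(β'+T)/β'² = 2·44·23/441 = 2024/441.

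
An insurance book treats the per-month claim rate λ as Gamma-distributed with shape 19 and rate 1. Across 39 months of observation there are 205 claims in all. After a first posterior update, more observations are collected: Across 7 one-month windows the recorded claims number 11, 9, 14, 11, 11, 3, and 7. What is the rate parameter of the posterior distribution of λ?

Total count 205 over total exposure 39 months.
After the first batch: Gamma(19 + 205, 1 + 39) = Gamma(224, 40).
Total count: 11 + 9 + 14 + 11 + 11 + 3 + 7 = 66.
Total exposure: 7 months.
After the second batch: Gamma(224 + 66, 40 + 7) = Gamma(290, 47).

47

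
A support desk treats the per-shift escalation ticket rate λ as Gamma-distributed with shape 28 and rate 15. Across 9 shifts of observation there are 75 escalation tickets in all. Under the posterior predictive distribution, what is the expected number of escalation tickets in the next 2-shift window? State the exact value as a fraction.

103/12

Total count 75 over total exposure 9 shifts.
Conjugate update: add total count to the shape and total exposure to the rate, giving Gamma(103, 24).
Predictive mean over a 2-shift window = T·E[λ|data] = 2·103/24 = 103/12.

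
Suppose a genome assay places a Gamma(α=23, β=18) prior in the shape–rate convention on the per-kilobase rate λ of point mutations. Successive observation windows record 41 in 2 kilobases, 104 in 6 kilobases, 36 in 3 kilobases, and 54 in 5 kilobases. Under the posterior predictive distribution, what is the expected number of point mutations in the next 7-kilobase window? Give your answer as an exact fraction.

Total count: 41 + 104 + 36 + 54 = 235.
Total exposure: 2 + 6 + 3 + 5 = 16 kilobases.
By Gamma–Poisson conjugacy, the posterior is Gamma(α + Σx, β + Σt) = Gamma(23 + 235, 18 + 16) = Gamma(258, 34).
Predictive mean over a 7-kilobase window = T·E[λ|data] = 7·258/34 = 903/17.

903/17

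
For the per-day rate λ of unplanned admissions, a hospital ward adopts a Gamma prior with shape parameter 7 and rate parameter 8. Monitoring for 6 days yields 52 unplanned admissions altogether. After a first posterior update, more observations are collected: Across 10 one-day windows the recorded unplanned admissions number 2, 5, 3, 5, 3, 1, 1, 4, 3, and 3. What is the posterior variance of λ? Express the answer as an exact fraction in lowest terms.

89/576

Total count 52 over total exposure 6 days.
After the first batch: Gamma(7 + 52, 8 + 6) = Gamma(59, 14).
Total count: 2 + 5 + 3 + 5 + 3 + 1 + 1 + 4 + 3 + 3 = 30.
Total exposure: 10 days.
After the second batch: Gamma(59 + 30, 14 + 10) = Gamma(89, 24).
Posterior variance = α'/β'² = 89/576.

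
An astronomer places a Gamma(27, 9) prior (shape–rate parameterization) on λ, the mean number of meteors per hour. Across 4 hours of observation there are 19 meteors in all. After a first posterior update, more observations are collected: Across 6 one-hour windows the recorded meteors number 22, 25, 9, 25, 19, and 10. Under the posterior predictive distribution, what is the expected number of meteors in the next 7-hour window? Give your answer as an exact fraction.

Total count 19 over total exposure 4 hours.
After the first batch: Gamma(27 + 19, 9 + 4) = Gamma(46, 13).
Total count: 22 + 25 + 9 + 25 + 19 + 10 = 110.
Total exposure: 6 hours.
After the second batch: Gamma(46 + 110, 13 + 6) = Gamma(156, 19).
Predictive mean over a 7-hour window = T·E[λ|data] = 7·156/19 = 1092/19.

1092/19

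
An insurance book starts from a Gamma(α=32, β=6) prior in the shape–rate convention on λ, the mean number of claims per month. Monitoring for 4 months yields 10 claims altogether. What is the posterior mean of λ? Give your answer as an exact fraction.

21/5

Total count 10 over total exposure 4 months.
Conjugate update: add total count to the shape and total exposure to the rate, giving Gamma(42, 10).
Posterior mean = α'/β' = 42/10 = 21/5.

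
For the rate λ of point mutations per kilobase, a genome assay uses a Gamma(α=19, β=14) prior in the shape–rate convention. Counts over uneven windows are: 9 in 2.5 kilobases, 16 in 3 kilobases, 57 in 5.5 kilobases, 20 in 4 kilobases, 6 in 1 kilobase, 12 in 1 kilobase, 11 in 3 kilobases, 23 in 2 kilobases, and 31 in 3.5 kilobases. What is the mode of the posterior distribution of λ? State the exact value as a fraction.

406/79

Total count: 9 + 16 + 57 + 20 + 6 + 12 + 11 + 23 + 31 = 185.
Total exposure: 2.5 + 3 + 5.5 + 4 + 1 + 1 + 3 + 2 + 3.5 = 25.5 kilobases.
Gamma(α, β) with Poisson data over total exposure Σt gives posterior Gamma(α+Σx, β+Σt) = Gamma(204, 79/2).
Posterior mode = (α'−1)/β' = 203/(79/2) = 406/79.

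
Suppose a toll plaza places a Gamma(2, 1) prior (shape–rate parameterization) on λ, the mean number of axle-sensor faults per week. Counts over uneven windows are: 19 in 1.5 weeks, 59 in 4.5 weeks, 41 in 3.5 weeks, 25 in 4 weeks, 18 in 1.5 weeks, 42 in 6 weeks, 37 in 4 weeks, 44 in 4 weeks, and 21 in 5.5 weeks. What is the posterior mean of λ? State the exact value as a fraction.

Total count: 19 + 59 + 41 + 25 + 18 + 42 + 37 + 44 + 21 = 306.
Total exposure: 1.5 + 4.5 + 3.5 + 4 + 1.5 + 6 + 4 + 4 + 5.5 = 34.5 weeks.
Gamma(α, β) with Poisson data over total exposure Σt gives posterior Gamma(α+Σx, β+Σt) = Gamma(308, 71/2).
Posterior mean = α'/β' = 308/(71/2) = 616/71.

616/71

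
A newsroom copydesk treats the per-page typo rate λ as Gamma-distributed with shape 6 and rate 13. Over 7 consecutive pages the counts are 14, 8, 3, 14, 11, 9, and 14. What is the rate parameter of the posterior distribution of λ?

20

Total count: 14 + 8 + 3 + 14 + 11 + 9 + 14 = 73.
Total exposure: 7 pages.
The Gamma prior is conjugate for the Poisson rate, so λ | data ~ Gamma(6+73, 13+7) = Gamma(79, 20).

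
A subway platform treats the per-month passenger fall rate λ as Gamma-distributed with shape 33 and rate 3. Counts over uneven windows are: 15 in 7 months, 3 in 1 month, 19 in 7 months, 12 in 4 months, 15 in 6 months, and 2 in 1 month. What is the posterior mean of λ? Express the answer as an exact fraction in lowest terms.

99/29

Total count: 15 + 3 + 19 + 12 + 15 + 2 = 66.
Total exposure: 7 + 1 + 7 + 4 + 6 + 1 = 26 months.
Gamma(α, β) with Poisson data over total exposure Σt gives posterior Gamma(α+Σx, β+Σt) = Gamma(99, 29).
Posterior mean = α'/β' = 99/29.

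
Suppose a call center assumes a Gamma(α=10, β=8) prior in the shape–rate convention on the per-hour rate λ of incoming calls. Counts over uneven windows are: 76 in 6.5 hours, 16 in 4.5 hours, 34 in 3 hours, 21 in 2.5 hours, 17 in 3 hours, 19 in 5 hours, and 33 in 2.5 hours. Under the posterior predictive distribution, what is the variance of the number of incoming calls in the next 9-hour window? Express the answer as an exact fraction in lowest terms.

89496/1225

Total count: 76 + 16 + 34 + 21 + 17 + 19 + 33 = 216.
Total exposure: 6.5 + 4.5 + 3 + 2.5 + 3 + 5 + 2.5 = 27 hours.
By Gamma–Poisson conjugacy, the posterior is Gamma(α + Σx, β + Σt) = Gamma(10 + 216, 8 + 27) = Gamma(226, 35).
The posterior predictive for a window of length T is Negative Binomial with variance T·α'·(β'+T)/β'² = 9·226·44/1225 = 89496/1225.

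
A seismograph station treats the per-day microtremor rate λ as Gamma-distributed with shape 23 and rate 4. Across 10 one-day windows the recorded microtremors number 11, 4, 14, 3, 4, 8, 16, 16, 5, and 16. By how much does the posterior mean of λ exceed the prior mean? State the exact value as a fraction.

Total count: 11 + 4 + 14 + 3 + 4 + 8 + 16 + 16 + 5 + 16 = 97.
Total exposure: 10 days.
Posterior: α' = 23 + 97 = 120, β' = 4 + 10 = 14.
Posterior mean = 120/14 = 60/7; prior mean = 23/4 = 23/4. Difference = 60/7 − 23/4 = 79/28.

79/28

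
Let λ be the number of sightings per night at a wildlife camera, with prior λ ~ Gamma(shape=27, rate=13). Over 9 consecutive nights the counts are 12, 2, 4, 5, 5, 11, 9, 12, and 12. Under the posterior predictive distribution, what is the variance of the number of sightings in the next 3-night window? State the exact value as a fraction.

Total count: 12 + 2 + 4 + 5 + 5 + 11 + 9 + 12 + 12 = 72.
Total exposure: 9 nights.
Conjugate update: add total count to the shape and total exposure to the rate, giving Gamma(99, 22).
The posterior predictive for a window of length T is Negative Binomial with variance T·α'·(β'+T)/β'² = 3·99·25/484 = 675/44.

675/44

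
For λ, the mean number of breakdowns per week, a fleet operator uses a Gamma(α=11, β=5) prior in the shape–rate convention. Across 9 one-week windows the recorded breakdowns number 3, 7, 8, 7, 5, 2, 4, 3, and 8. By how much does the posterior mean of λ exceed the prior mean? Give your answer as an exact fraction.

68/35

Total count: 3 + 7 + 8 + 7 + 5 + 2 + 4 + 3 + 8 = 47.
Total exposure: 9 weeks.
The Gamma prior is conjugate for the Poisson rate, so λ | data ~ Gamma(11+47, 5+9) = Gamma(58, 14).
Posterior mean = 58/14 = 29/7; prior mean = 11/5 = 11/5. Difference = 29/7 − 11/5 = 68/35.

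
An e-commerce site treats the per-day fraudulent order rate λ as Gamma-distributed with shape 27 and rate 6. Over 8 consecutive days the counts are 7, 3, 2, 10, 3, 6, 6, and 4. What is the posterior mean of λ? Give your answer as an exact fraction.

34/7

Total count: 7 + 3 + 2 + 10 + 3 + 6 + 6 + 4 = 41.
Total exposure: 8 days.
Gamma(α, β) with Poisson data over total exposure Σt gives posterior Gamma(α+Σx, β+Σt) = Gamma(68, 14).
Posterior mean = α'/β' = 68/14 = 34/7.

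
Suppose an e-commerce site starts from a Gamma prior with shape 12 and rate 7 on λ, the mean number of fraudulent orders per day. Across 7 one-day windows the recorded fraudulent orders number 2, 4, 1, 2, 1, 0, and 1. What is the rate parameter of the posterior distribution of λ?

14

Total count: 2 + 4 + 1 + 2 + 1 + 0 + 1 = 11.
Total exposure: 7 days.
The Gamma prior is conjugate for the Poisson rate, so λ | data ~ Gamma(12+11, 7+7) = Gamma(23, 14).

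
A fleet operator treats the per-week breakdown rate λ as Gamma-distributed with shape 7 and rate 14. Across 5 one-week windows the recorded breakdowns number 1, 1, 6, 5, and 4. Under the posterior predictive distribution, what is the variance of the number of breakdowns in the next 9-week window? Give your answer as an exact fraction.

Total count: 1 + 1 + 6 + 5 + 4 = 17.
Total exposure: 5 weeks.
Conjugate update: add total count to the shape and total exposure to the rate, giving Gamma(24, 19).
The posterior predictive for a window of length T is Negative Binomial with variance T·α'·(β'+T)/β'² = 9·24·28/361 = 6048/361.

6048/361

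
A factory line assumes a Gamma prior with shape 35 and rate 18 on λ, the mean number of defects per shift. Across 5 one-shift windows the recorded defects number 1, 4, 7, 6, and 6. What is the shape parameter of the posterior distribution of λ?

Total count: 1 + 4 + 7 + 6 + 6 = 24.
Total exposure: 5 shifts.
Posterior: α' = 35 + 24 = 59, β' = 18 + 5 = 23.

59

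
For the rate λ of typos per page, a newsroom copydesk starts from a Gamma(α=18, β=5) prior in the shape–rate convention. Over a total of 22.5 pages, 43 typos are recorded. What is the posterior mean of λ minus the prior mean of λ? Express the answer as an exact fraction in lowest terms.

Total count 43 over total exposure 22.5 pages.
The Gamma prior is conjugate for the Poisson rate, so λ | data ~ Gamma(18+43, 5+22.5) = Gamma(61, 55/2).
Posterior mean = 61/(55/2) = 122/55; prior mean = 18/5 = 18/5. Difference = 122/55 − 18/5 = -76/55.

-76/55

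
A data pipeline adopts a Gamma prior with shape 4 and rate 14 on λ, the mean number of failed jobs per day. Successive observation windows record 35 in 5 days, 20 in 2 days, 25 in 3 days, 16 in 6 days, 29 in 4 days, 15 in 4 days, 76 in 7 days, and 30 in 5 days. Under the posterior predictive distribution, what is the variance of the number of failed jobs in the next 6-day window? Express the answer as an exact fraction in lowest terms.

168/5

Total count: 35 + 20 + 25 + 16 + 29 + 15 + 76 + 30 = 246.
Total exposure: 5 + 2 + 3 + 6 + 4 + 4 + 7 + 5 = 36 days.
Gamma(α, β) with Poisson data over total exposure Σt gives posterior Gamma(α+Σx, β+Σt) = Gamma(250, 50).
The posterior predictive for a window of length T is Negative Binomial with variance T·α'·(β'+T)/β'² = 6·250·56/2500 = 168/5.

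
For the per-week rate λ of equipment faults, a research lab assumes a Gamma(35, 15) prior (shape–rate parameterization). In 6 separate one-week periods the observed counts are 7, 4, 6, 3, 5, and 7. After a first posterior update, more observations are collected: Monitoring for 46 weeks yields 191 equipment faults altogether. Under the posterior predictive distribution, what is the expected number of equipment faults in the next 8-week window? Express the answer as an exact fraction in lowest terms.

2064/67

Total count: 7 + 4 + 6 + 3 + 5 + 7 = 32.
Total exposure: 6 weeks.
After the first batch: Gamma(35 + 32, 15 + 6) = Gamma(67, 21).
Total count 191 over total exposure 46 weeks.
After the second batch: Gamma(67 + 191, 21 + 46) = Gamma(258, 67).
Predictive mean over an 8-week window = T·E[λ|data] = 8·258/67 = 2064/67.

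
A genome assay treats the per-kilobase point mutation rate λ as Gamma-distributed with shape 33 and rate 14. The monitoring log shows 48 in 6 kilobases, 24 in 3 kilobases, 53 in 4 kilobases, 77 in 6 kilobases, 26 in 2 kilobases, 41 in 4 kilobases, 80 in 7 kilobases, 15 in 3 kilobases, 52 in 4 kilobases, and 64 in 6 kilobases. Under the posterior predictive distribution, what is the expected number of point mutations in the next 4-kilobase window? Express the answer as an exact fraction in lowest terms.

Total count: 48 + 24 + 53 + 77 + 26 + 41 + 80 + 15 + 52 + 64 = 480.
Total exposure: 6 + 3 + 4 + 6 + 2 + 4 + 7 + 3 + 4 + 6 = 45 kilobases.
Gamma(α, β) with Poisson data over total exposure Σt gives posterior Gamma(α+Σx, β+Σt) = Gamma(513, 59).
Predictive mean over a 4-kilobase window = T·E[λ|data] = 4·513/59 = 2052/59.

2052/59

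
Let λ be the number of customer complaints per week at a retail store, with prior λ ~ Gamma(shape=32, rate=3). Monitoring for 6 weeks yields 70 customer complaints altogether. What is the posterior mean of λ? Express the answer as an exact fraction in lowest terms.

34/3

Total count 70 over total exposure 6 weeks.
By Gamma–Poisson conjugacy, the posterior is Gamma(α + Σx, β + Σt) = Gamma(32 + 70, 3 + 6) = Gamma(102, 9).
Posterior mean = α'/β' = 102/9 = 34/3.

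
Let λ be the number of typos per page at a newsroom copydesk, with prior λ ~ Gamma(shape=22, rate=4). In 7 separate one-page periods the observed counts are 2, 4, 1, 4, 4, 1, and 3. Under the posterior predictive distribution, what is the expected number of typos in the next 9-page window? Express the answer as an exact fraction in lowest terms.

Total count: 2 + 4 + 1 + 4 + 4 + 1 + 3 = 19.
Total exposure: 7 pages.
By Gamma–Poisson conjugacy, the posterior is Gamma(α + Σx, β + Σt) = Gamma(22 + 19, 4 + 7) = Gamma(41, 11).
Predictive mean over a 9-page window = T·E[λ|data] = 9·41/11 = 369/11.

369/11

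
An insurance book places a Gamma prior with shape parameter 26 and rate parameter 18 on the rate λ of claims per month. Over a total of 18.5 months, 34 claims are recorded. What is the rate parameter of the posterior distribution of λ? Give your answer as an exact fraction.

73/2

Total count 34 over total exposure 18.5 months.
The Gamma prior is conjugate for the Poisson rate, so λ | data ~ Gamma(26+34, 18+18.5) = Gamma(60, 73/2).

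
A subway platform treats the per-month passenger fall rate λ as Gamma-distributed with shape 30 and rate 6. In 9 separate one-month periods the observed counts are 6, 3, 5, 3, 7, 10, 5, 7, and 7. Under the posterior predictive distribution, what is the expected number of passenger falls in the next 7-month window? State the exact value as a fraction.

581/15

Total count: 6 + 3 + 5 + 3 + 7 + 10 + 5 + 7 + 7 = 53.
Total exposure: 9 months.
By Gamma–Poisson conjugacy, the posterior is Gamma(α + Σx, β + Σt) = Gamma(30 + 53, 6 + 9) = Gamma(83, 15).
Predictive mean over a 7-month window = T·E[λ|data] = 7·83/15 = 581/15.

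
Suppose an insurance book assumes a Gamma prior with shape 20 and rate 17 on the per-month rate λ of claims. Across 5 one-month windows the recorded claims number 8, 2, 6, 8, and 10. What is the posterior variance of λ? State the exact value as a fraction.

Total count: 8 + 2 + 6 + 8 + 10 = 34.
Total exposure: 5 months.
The Gamma prior is conjugate for the Poisson rate, so λ | data ~ Gamma(20+34, 17+5) = Gamma(54, 22).
Posterior variance = α'/β'² = 54/484 = 27/242.

27/242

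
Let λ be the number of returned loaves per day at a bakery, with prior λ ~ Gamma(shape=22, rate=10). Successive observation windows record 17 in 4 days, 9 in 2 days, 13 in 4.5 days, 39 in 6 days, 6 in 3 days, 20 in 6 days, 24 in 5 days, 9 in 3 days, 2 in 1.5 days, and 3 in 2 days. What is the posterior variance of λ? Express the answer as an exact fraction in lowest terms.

Total count: 17 + 9 + 13 + 39 + 6 + 20 + 24 + 9 + 2 + 3 = 142.
Total exposure: 4 + 2 + 4.5 + 6 + 3 + 6 + 5 + 3 + 1.5 + 2 = 37 days.
Posterior: α' = 22 + 142 = 164, β' = 10 + 37 = 47.
Posterior variance = α'/β'² = 164/2209.

164/2209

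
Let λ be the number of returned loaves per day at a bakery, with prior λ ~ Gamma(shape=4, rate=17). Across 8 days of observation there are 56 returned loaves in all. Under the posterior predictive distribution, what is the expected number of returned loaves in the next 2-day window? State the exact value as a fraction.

Total count 56 over total exposure 8 days.
The Gamma prior is conjugate for the Poisson rate, so λ | data ~ Gamma(4+56, 17+8) = Gamma(60, 25).
Predictive mean over a 2-day window = T·E[λ|data] = 2·60/25 = 24/5.

24/5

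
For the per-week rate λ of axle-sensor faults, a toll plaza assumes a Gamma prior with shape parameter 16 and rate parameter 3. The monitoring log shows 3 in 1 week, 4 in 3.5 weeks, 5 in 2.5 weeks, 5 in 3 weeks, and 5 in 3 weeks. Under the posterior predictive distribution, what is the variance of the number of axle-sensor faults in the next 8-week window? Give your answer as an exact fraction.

57/2

Total count: 3 + 4 + 5 + 5 + 5 = 22.
Total exposure: 1 + 3.5 + 2.5 + 3 + 3 = 13 weeks.
The Gamma prior is conjugate for the Poisson rate, so λ | data ~ Gamma(16+22, 3+13) = Gamma(38, 16).
The posterior predictive for a window of length T is Negative Binomial with variance T·α'·(β'+T)/β'² = 8·38·24/256 = 57/2.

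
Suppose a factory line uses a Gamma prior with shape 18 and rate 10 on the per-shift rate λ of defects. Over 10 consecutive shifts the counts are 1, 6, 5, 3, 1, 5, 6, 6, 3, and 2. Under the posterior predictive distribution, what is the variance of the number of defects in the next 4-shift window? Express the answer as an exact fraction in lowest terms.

336/25

Total count: 1 + 6 + 5 + 3 + 1 + 5 + 6 + 6 + 3 + 2 = 38.
Total exposure: 10 shifts.
By Gamma–Poisson conjugacy, the posterior is Gamma(α + Σx, β + Σt) = Gamma(18 + 38, 10 + 10) = Gamma(56, 20).
The posterior predictive for a window of length T is Negative Binomial with variance T·α'·(β'+T)/β'² = 4·56·24/400 = 336/25.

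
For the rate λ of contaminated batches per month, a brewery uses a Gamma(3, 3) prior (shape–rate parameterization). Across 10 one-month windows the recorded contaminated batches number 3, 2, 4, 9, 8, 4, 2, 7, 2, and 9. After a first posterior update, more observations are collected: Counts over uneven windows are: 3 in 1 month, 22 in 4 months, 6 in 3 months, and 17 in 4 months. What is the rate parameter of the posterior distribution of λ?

25

Total count: 3 + 2 + 4 + 9 + 8 + 4 + 2 + 7 + 2 + 9 = 50.
Total exposure: 10 months.
After the first batch: Gamma(3 + 50, 3 + 10) = Gamma(53, 13).
Total count: 3 + 22 + 6 + 17 = 48.
Total exposure: 1 + 4 + 3 + 4 = 12 months.
After the second batch: Gamma(53 + 48, 13 + 12) = Gamma(101, 25).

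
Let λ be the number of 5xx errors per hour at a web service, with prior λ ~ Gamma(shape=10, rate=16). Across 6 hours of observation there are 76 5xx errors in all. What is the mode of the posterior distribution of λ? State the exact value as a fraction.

Total count 76 over total exposure 6 hours.
Gamma(α, β) with Poisson data over total exposure Σt gives posterior Gamma(α+Σx, β+Σt) = Gamma(86, 22).
Posterior mode = (α'−1)/β' = 85/22.

85/22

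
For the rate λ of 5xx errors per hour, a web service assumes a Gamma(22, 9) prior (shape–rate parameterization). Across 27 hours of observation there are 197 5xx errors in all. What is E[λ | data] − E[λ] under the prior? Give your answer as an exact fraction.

131/36

Total count 197 over total exposure 27 hours.
Gamma(α, β) with Poisson data over total exposure Σt gives posterior Gamma(α+Σx, β+Σt) = Gamma(219, 36).
Posterior mean = 219/36 = 73/12; prior mean = 22/9 = 22/9. Difference = 73/12 − 22/9 = 131/36.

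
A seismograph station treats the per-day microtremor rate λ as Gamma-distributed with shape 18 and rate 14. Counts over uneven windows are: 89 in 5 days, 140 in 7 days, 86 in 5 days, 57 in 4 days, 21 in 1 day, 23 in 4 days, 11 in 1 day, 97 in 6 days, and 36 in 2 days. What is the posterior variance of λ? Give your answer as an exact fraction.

Total count: 89 + 140 + 86 + 57 + 21 + 23 + 11 + 97 + 36 = 560.
Total exposure: 5 + 7 + 5 + 4 + 1 + 4 + 1 + 6 + 2 = 35 days.
By Gamma–Poisson conjugacy, the posterior is Gamma(α + Σx, β + Σt) = Gamma(18 + 560, 14 + 35) = Gamma(578, 49).
Posterior variance = α'/β'² = 578/2401.

578/2401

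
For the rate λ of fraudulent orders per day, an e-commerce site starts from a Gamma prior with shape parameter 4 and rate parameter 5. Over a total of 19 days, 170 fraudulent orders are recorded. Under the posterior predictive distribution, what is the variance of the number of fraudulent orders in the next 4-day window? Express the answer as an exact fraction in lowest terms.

Total count 170 over total exposure 19 days.
Conjugate update: add total count to the shape and total exposure to the rate, giving Gamma(174, 24).
The posterior predictive for a window of length T is Negative Binomial with variance T·α'·(β'+T)/β'² = 4·174·28/576 = 203/6.

203/6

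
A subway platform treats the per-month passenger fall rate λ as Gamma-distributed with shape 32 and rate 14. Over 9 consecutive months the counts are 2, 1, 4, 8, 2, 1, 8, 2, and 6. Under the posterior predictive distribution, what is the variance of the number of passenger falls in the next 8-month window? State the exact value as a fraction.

Total count: 2 + 1 + 4 + 8 + 2 + 1 + 8 + 2 + 6 = 34.
Total exposure: 9 months.
Gamma(α, β) with Poisson data over total exposure Σt gives posterior Gamma(α+Σx, β+Σt) = Gamma(66, 23).
The posterior predictive for a window of length T is Negative Binomial with variance T·α'·(β'+T)/β'² = 8·66·31/529 = 16368/529.

16368/529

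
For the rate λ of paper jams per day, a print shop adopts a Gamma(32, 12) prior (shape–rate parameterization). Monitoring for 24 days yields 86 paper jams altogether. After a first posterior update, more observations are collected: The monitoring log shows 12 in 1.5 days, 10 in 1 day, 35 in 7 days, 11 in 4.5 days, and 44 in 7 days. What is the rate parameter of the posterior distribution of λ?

57

Total count 86 over total exposure 24 days.
After the first batch: Gamma(32 + 86, 12 + 24) = Gamma(118, 36).
Total count: 12 + 10 + 35 + 11 + 44 = 112.
Total exposure: 1.5 + 1 + 7 + 4.5 + 7 = 21 days.
After the second batch: Gamma(118 + 112, 36 + 21) = Gamma(230, 57).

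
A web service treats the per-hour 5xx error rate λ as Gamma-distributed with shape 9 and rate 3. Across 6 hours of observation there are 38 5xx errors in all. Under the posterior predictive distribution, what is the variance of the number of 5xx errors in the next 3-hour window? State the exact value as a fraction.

Total count 38 over total exposure 6 hours.
Posterior: α' = 9 + 38 = 47, β' = 3 + 6 = 9.
The posterior predictive for a window of length T is Negative Binomial with variance T·α'·(β'+T)/β'² = 3·47·12/81 = 188/9.

188/9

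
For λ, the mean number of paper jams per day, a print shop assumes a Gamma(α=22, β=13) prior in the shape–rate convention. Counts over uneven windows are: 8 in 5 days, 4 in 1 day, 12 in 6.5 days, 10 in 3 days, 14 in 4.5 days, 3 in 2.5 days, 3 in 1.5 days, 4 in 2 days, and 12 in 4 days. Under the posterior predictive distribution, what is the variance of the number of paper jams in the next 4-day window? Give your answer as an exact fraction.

Total count: 8 + 4 + 12 + 10 + 14 + 3 + 3 + 4 + 12 = 70.
Total exposure: 5 + 1 + 6.5 + 3 + 4.5 + 2.5 + 1.5 + 2 + 4 = 30 days.
Conjugate update: add total count to the shape and total exposure to the rate, giving Gamma(92, 43).
The posterior predictive for a window of length T is Negative Binomial with variance T·α'·(β'+T)/β'² = 4·92·47/1849 = 17296/1849.

17296/1849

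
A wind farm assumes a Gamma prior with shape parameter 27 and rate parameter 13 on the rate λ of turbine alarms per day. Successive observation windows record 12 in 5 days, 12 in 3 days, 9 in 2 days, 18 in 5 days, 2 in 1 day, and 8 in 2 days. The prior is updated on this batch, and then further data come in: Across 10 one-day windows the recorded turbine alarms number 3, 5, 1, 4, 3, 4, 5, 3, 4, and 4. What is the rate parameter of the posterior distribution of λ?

41

Total count: 12 + 12 + 9 + 18 + 2 + 8 = 61.
Total exposure: 5 + 3 + 2 + 5 + 1 + 2 = 18 days.
After the first batch: Gamma(27 + 61, 13 + 18) = Gamma(88, 31).
Total count: 3 + 5 + 1 + 4 + 3 + 4 + 5 + 3 + 4 + 4 = 36.
Total exposure: 10 days.
After the second batch: Gamma(88 + 36, 31 + 10) = Gamma(124, 41).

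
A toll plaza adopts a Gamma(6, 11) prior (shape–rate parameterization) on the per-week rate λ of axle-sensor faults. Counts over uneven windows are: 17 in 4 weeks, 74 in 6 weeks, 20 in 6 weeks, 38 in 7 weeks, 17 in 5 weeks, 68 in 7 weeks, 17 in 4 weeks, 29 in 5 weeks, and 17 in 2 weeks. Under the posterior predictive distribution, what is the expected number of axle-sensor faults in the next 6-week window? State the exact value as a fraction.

606/19

Total count: 17 + 74 + 20 + 38 + 17 + 68 + 17 + 29 + 17 = 297.
Total exposure: 4 + 6 + 6 + 7 + 5 + 7 + 4 + 5 + 2 = 46 weeks.
Posterior: α' = 6 + 297 = 303, β' = 11 + 46 = 57.
Predictive mean over a 6-week window = T·E[λ|data] = 6·303/57 = 606/19.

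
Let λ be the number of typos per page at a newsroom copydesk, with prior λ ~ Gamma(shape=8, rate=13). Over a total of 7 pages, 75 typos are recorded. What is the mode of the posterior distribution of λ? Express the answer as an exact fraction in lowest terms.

Total count 75 over total exposure 7 pages.
The Gamma prior is conjugate for the Poisson rate, so λ | data ~ Gamma(8+75, 13+7) = Gamma(83, 20).
Posterior mode = (α'−1)/β' = 82/20 = 41/10.

41/10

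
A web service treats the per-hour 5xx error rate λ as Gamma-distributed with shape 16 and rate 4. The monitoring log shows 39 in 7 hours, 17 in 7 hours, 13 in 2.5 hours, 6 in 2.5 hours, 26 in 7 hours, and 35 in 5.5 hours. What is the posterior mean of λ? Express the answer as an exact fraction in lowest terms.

304/71

Total count: 39 + 17 + 13 + 6 + 26 + 35 = 136.
Total exposure: 7 + 7 + 2.5 + 2.5 + 7 + 5.5 = 31.5 hours.
By Gamma–Poisson conjugacy, the posterior is Gamma(α + Σx, β + Σt) = Gamma(16 + 136, 4 + 31.5) = Gamma(152, 71/2).
Posterior mean = α'/β' = 152/(71/2) = 304/71.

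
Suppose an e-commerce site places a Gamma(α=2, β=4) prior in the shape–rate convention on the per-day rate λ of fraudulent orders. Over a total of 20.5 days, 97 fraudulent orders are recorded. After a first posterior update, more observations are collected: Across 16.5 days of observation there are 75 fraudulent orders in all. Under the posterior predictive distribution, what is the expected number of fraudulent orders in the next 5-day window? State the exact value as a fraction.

870/41

Total count 97 over total exposure 20.5 days.
After the first batch: Gamma(2 + 97, 4 + 20.5) = Gamma(99, 49/2).
Total count 75 over total exposure 16.5 days.
After the second batch: Gamma(99 + 75, 49/2 + 16.5) = Gamma(174, 41).
Predictive mean over a 5-day window = T·E[λ|data] = 5·174/41 = 870/41.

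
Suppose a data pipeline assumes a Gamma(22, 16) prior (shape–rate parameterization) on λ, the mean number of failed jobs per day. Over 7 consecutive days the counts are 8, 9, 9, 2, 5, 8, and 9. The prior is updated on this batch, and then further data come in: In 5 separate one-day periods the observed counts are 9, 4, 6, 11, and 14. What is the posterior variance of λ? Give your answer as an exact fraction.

Total count: 8 + 9 + 9 + 2 + 5 + 8 + 9 = 50.
Total exposure: 7 days.
After the first batch: Gamma(22 + 50, 16 + 7) = Gamma(72, 23).
Total count: 9 + 4 + 6 + 11 + 14 = 44.
Total exposure: 5 days.
After the second batch: Gamma(72 + 44, 23 + 5) = Gamma(116, 28).
Posterior variance = α'/β'² = 116/784 = 29/196.

29/196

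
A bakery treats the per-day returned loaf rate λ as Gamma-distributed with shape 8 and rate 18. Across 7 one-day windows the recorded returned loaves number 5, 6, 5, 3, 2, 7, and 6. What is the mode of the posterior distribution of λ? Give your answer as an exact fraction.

Total count: 5 + 6 + 5 + 3 + 2 + 7 + 6 = 34.
Total exposure: 7 days.
Gamma(α, β) with Poisson data over total exposure Σt gives posterior Gamma(α+Σx, β+Σt) = Gamma(42, 25).
Posterior mode = (α'−1)/β' = 41/25.

41/25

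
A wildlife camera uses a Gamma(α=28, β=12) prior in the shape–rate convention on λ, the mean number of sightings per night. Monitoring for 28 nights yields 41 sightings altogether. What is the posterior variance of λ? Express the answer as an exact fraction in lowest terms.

69/1600

Total count 41 over total exposure 28 nights.
Gamma(α, β) with Poisson data over total exposure Σt gives posterior Gamma(α+Σx, β+Σt) = Gamma(69, 40).
Posterior variance = α'/β'² = 69/1600.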